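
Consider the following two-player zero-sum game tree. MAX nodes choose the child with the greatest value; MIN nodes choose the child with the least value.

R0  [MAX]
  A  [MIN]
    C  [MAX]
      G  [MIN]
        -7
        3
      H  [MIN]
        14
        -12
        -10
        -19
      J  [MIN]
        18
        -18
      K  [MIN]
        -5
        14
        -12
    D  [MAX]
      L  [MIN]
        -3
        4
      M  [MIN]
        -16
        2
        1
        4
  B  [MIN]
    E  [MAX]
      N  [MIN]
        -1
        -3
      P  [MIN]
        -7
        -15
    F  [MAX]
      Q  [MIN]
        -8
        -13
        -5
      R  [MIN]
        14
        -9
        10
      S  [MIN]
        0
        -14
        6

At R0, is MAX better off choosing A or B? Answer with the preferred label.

G (MIN): min(-7, 3) = -7
H (MIN): min(14, -12, -10, -19) = -19
J (MIN): min(18, -18) = -18
K (MIN): min(-5, 14, -12) = -12
C (MAX): max(-7, -19, -18, -12) = -7
L (MIN): min(-3, 4) = -3
M (MIN): min(-16, 2, 1, 4) = -16
D (MAX): max(-3, -16) = -3
A (MIN): min(-7, -3) = -7
N (MIN): min(-1, -3) = -3
P (MIN): min(-7, -15) = -15
E (MAX): max(-3, -15) = -3
Q (MIN): min(-8, -13, -5) = -13
R (MIN): min(14, -9, 10) = -9
S (MIN): min(0, -14, 6) = -14
F (MAX): max(-13, -9, -14) = -9
B (MIN): min(-3, -9) = -9
MAX prefers the higher value; A=-7, B=-9. A is better since -7 > -9.

A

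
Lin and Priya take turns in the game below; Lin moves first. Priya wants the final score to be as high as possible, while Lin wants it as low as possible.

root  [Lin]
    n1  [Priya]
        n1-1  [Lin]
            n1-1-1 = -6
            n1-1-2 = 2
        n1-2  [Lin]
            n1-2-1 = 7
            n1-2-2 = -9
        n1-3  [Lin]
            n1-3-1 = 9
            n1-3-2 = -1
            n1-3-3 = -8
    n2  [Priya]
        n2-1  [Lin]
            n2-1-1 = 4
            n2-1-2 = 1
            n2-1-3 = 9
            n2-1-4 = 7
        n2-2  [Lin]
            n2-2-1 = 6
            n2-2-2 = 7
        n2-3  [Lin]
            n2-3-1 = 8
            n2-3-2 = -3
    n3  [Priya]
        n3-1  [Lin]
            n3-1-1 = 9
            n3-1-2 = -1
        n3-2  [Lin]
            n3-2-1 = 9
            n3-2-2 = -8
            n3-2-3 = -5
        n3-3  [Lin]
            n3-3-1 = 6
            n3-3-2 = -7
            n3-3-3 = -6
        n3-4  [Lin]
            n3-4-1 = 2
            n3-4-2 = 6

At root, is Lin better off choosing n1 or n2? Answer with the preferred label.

n1

n1-1 (Lin): min(-6, 2) = -6
n1-2 (Lin): min(7, -9) = -9
n1-3 (Lin): min(9, -1, -8) = -8
n1 (Priya): max(-6, -9, -8) = -6
n2-1 (Lin): min(4, 1, 9, 7) = 1
n2-2 (Lin): min(6, 7) = 6
n2-3 (Lin): min(8, -3) = -3
n2 (Priya): max(1, 6, -3) = 6
Lin prefers the lower value; n1=-6, n2=6. n1 is better since -6 < 6.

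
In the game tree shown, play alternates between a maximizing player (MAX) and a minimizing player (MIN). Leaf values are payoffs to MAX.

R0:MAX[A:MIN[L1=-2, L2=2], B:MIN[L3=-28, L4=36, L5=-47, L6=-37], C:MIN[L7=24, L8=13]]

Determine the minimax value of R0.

13

A (MIN): min(-2, 2) = -2
B (MIN): min(-28, 36, -47, -37) = -47
C (MIN): min(24, 13) = 13
R0 (MAX): max(-2, -47, 13) = 13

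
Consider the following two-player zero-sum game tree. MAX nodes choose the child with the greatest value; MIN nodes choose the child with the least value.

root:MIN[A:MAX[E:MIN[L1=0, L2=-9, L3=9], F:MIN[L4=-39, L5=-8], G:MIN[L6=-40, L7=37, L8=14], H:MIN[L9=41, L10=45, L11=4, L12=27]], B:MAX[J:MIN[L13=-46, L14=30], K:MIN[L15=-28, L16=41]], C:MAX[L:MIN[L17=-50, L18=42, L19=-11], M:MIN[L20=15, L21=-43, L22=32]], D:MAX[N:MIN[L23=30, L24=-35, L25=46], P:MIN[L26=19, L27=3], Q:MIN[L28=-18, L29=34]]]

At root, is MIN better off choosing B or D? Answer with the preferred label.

J (MIN): min(-46, 30) = -46
K (MIN): min(-28, 41) = -28
B (MAX): max(-46, -28) = -28
N (MIN): min(30, -35, 46) = -35
P (MIN): min(19, 3) = 3
Q (MIN): min(-18, 34) = -18
D (MAX): max(-35, 3, -18) = 3
MIN prefers the lower value; B=-28, D=3. B is better since -28 < 3.

B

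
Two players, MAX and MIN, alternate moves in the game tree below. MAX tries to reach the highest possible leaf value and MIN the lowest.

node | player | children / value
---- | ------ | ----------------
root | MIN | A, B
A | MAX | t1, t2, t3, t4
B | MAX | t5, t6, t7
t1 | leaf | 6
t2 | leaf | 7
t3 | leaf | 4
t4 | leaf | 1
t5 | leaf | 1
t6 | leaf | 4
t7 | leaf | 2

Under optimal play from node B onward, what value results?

4

B (MAX): max(1, 4, 2) = 4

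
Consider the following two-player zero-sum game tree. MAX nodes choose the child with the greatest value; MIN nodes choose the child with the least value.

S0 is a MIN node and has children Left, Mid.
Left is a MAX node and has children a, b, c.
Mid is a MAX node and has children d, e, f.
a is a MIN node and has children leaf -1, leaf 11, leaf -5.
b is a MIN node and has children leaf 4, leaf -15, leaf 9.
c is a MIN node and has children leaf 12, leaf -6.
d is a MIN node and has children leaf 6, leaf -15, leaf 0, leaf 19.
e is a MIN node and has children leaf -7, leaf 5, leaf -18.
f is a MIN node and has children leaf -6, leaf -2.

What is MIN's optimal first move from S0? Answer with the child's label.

Mid

a (MIN): min(-1, 11, -5) = -5
b (MIN): min(4, -15, 9) = -15
c (MIN): min(12, -6) = -6
Left (MAX): max(-5, -15, -6) = -5
d (MIN): min(6, -15, 0, 19) = -15
e (MIN): min(-7, 5, -18) = -18
f (MIN): min(-6, -2) = -6
Mid (MAX): max(-15, -18, -6) = -6
S0 (MIN): min(-5, -6) = -6
MIN at S0 wants the lowest of {Left=-5, Mid=-6}, so chooses Mid.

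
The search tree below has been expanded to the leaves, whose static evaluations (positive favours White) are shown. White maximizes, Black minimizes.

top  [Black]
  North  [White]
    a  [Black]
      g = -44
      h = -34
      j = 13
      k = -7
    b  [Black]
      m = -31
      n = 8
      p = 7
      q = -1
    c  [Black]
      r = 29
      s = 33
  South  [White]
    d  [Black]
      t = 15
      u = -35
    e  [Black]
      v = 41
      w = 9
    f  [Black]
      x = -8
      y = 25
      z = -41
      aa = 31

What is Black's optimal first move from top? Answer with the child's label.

a (Black): min(-44, -34, 13, -7) = -44
b (Black): min(-31, 8, 7, -1) = -31
c (Black): min(29, 33) = 29
North (White): max(-44, -31, 29) = 29
d (Black): min(15, -35) = -35
e (Black): min(41, 9) = 9
f (Black): min(-8, 25, -41, 31) = -41
South (White): max(-35, 9, -41) = 9
top (Black): min(29, 9) = 9
Black at top wants the lowest of {North=29, South=9}, so chooses South.

South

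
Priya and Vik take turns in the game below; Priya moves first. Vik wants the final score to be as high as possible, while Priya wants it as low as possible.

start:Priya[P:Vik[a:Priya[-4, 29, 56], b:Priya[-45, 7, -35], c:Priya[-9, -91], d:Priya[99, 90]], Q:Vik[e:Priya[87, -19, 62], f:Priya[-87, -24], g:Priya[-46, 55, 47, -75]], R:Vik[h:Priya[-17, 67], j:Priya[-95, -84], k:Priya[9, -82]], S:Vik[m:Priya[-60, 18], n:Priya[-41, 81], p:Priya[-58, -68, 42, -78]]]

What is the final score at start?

a (Priya): min(-4, 29, 56) = -4
b (Priya): min(-45, 7, -35) = -45
c (Priya): min(-9, -91) = -91
d (Priya): min(99, 90) = 90
P (Vik): max(-4, -45, -91, 90) = 90
e (Priya): min(87, -19, 62) = -19
f (Priya): min(-87, -24) = -87
g (Priya): min(-46, 55, 47, -75) = -75
Q (Vik): max(-19, -87, -75) = -19
h (Priya): min(-17, 67) = -17
j (Priya): min(-95, -84) = -95
k (Priya): min(9, -82) = -82
R (Vik): max(-17, -95, -82) = -17
m (Priya): min(-60, 18) = -60
n (Priya): min(-41, 81) = -41
p (Priya): min(-58, -68, 42, -78) = -78
S (Vik): max(-60, -41, -78) = -41
start (Priya): min(90, -19, -17, -41) = -41

-41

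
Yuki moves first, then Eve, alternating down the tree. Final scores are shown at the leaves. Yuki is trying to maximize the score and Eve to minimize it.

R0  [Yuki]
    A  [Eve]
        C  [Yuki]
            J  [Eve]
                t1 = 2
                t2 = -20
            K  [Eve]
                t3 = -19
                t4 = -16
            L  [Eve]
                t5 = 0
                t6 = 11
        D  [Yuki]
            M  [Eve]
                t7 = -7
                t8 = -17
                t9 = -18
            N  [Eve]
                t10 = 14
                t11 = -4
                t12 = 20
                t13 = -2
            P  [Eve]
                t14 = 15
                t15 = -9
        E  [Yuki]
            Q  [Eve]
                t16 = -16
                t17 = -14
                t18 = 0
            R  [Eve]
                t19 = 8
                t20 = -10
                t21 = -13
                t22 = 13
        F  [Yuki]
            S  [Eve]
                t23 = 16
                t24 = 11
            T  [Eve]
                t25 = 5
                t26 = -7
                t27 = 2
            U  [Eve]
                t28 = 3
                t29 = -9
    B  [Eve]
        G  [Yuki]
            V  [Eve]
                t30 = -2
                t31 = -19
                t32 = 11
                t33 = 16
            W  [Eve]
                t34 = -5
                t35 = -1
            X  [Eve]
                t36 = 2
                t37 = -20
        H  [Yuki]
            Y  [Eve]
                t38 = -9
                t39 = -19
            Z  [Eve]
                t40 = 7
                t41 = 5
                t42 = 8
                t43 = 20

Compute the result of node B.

-5

V (Eve): min(-2, -19, 11, 16) = -19
W (Eve): min(-5, -1) = -5
X (Eve): min(2, -20) = -20
G (Yuki): max(-19, -5, -20) = -5
Y (Eve): min(-9, -19) = -19
Z (Eve): min(7, 5, 8, 20) = 5
H (Yuki): max(-19, 5) = 5
B (Eve): min(-5, 5) = -5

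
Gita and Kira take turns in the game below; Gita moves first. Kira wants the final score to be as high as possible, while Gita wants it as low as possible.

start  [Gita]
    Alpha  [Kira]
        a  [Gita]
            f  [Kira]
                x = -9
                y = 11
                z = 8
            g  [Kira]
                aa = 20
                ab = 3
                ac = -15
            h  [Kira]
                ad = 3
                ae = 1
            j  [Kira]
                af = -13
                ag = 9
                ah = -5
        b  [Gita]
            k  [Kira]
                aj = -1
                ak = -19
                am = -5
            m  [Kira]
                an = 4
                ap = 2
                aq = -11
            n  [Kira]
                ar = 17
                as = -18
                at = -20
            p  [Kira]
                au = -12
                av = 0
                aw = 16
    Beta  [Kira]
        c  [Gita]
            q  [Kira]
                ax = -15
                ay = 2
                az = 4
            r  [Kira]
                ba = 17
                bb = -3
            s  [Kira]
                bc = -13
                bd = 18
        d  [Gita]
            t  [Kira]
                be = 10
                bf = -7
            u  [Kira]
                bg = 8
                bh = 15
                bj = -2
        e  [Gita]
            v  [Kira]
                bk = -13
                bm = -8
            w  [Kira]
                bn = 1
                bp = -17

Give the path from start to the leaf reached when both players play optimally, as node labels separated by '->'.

start -> Alpha -> a -> h -> ad

f (Kira): max(-9, 11, 8) = 11
g (Kira): max(20, 3, -15) = 20
h (Kira): max(3, 1) = 3
j (Kira): max(-13, 9, -5) = 9
a (Gita): min(11, 20, 3, 9) = 3
k (Kira): max(-1, -19, -5) = -1
m (Kira): max(4, 2, -11) = 4
n (Kira): max(17, -18, -20) = 17
p (Kira): max(-12, 0, 16) = 16
b (Gita): min(-1, 4, 17, 16) = -1
Alpha (Kira): max(3, -1) = 3
q (Kira): max(-15, 2, 4) = 4
r (Kira): max(17, -3) = 17
s (Kira): max(-13, 18) = 18
c (Gita): min(4, 17, 18) = 4
t (Kira): max(10, -7) = 10
u (Kira): max(8, 15, -2) = 15
d (Gita): min(10, 15) = 10
v (Kira): max(-13, -8) = -8
w (Kira): max(1, -17) = 1
e (Gita): min(-8, 1) = -8
Beta (Kira): max(4, 10, -8) = 10
start (Gita): min(3, 10) = 3
At start, Gita picks Alpha (lowest: 3).
At Alpha, Kira picks a (highest: 3).
At a, Gita picks h (lowest: 3).
At h, Kira picks ad (highest: 3).
Terminal value 3.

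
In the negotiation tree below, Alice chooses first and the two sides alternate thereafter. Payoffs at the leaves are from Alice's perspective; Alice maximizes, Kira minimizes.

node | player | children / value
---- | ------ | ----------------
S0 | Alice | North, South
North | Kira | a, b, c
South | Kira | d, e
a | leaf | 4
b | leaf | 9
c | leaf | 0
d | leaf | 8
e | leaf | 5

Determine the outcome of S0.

5

North (Kira): min(4, 9, 0) = 0
South (Kira): min(8, 5) = 5
S0 (Alice): max(0, 5) = 5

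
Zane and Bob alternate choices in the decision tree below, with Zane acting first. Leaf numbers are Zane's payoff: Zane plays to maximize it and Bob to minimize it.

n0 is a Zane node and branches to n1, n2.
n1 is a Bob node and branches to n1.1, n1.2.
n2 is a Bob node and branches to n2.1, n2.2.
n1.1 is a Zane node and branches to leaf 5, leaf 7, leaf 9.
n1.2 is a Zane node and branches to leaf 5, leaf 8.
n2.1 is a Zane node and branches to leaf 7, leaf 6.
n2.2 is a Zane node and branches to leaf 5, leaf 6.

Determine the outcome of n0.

8

n1.1 (Zane): max(5, 7, 9) = 9
n1.2 (Zane): max(5, 8) = 8
n1 (Bob): min(9, 8) = 8
n2.1 (Zane): max(7, 6) = 7
n2.2 (Zane): max(5, 6) = 6
n2 (Bob): min(7, 6) = 6
n0 (Zane): max(8, 6) = 8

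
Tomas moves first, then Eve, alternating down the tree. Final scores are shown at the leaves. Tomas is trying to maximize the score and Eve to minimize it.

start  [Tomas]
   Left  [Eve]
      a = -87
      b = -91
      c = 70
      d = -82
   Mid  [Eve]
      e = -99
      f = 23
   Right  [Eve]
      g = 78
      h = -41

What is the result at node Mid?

Mid (Eve): min(-99, 23) = -99

-99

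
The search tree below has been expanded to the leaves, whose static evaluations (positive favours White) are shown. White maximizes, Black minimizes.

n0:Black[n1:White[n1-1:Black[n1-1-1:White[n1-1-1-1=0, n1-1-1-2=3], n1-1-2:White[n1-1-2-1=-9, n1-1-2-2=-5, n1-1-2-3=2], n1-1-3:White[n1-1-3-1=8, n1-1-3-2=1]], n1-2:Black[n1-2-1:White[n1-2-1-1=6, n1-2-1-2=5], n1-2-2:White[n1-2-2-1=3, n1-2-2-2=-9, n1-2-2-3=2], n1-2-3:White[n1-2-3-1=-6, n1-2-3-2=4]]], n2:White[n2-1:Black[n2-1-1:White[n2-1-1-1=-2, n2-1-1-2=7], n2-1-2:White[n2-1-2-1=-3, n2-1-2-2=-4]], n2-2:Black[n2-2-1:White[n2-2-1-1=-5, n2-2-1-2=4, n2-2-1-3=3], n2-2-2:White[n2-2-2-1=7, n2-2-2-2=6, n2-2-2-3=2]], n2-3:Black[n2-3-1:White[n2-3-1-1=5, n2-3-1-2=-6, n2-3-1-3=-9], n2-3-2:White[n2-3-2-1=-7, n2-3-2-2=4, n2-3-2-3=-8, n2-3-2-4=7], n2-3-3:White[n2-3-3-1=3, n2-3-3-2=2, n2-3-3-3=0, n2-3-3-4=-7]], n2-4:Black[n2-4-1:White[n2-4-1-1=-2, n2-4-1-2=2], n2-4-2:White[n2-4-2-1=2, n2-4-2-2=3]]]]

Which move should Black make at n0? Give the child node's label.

n1

n1-1-1 (White): max(0, 3) = 3
n1-1-2 (White): max(-9, -5, 2) = 2
n1-1-3 (White): max(8, 1) = 8
n1-1 (Black): min(3, 2, 8) = 2
n1-2-1 (White): max(6, 5) = 6
n1-2-2 (White): max(3, -9, 2) = 3
n1-2-3 (White): max(-6, 4) = 4
n1-2 (Black): min(6, 3, 4) = 3
n1 (White): max(2, 3) = 3
n2-1-1 (White): max(-2, 7) = 7
n2-1-2 (White): max(-3, -4) = -3
n2-1 (Black): min(7, -3) = -3
n2-2-1 (White): max(-5, 4, 3) = 4
n2-2-2 (White): max(7, 6, 2) = 7
n2-2 (Black): min(4, 7) = 4
n2-3-1 (White): max(5, -6, -9) = 5
n2-3-2 (White): max(-7, 4, -8, 7) = 7
n2-3-3 (White): max(3, 2, 0, -7) = 3
n2-3 (Black): min(5, 7, 3) = 3
n2-4-1 (White): max(-2, 2) = 2
n2-4-2 (White): max(2, 3) = 3
n2-4 (Black): min(2, 3) = 2
n2 (White): max(-3, 4, 3, 2) = 4
n0 (Black): min(3, 4) = 3
Black at n0 wants the lowest of {n1=3, n2=4}, so chooses n1.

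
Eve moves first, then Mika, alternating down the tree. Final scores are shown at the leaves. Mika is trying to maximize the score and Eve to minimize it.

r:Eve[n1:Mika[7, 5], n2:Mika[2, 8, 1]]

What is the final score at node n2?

8

n2 (Mika): max(2, 8, 1) = 8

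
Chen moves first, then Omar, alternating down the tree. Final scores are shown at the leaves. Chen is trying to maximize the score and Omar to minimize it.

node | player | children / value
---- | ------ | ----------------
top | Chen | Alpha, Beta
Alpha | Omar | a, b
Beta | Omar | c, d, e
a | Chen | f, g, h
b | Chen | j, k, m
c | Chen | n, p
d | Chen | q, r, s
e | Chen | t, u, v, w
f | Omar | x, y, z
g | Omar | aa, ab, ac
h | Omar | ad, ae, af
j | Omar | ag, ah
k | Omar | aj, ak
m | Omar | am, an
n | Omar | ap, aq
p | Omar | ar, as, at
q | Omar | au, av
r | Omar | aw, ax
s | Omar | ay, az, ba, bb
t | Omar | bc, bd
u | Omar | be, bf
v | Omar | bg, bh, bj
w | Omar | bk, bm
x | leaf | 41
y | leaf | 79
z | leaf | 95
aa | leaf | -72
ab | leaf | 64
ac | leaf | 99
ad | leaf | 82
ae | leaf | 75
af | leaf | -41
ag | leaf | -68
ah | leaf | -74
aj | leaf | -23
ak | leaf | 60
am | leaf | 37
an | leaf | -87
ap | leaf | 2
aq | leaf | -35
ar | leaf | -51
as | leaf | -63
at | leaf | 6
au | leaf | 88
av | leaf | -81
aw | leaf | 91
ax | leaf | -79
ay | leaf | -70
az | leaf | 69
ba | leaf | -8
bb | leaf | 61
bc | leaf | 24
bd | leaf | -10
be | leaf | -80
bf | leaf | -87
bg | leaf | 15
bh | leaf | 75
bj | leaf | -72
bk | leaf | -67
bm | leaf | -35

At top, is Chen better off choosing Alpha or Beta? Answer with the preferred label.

f (Omar): min(41, 79, 95) = 41
g (Omar): min(-72, 64, 99) = -72
h (Omar): min(82, 75, -41) = -41
a (Chen): max(41, -72, -41) = 41
j (Omar): min(-68, -74) = -74
k (Omar): min(-23, 60) = -23
m (Omar): min(37, -87) = -87
b (Chen): max(-74, -23, -87) = -23
Alpha (Omar): min(41, -23) = -23
n (Omar): min(2, -35) = -35
p (Omar): min(-51, -63, 6) = -63
c (Chen): max(-35, -63) = -35
q (Omar): min(88, -81) = -81
r (Omar): min(91, -79) = -79
s (Omar): min(-70, 69, -8, 61) = -70
d (Chen): max(-81, -79, -70) = -70
t (Omar): min(24, -10) = -10
u (Omar): min(-80, -87) = -87
v (Omar): min(15, 75, -72) = -72
w (Omar): min(-67, -35) = -67
e (Chen): max(-10, -87, -72, -67) = -10
Beta (Omar): min(-35, -70, -10) = -70
Chen prefers the higher value; Alpha=-23, Beta=-70. Alpha is better since -23 > -70.

Alpha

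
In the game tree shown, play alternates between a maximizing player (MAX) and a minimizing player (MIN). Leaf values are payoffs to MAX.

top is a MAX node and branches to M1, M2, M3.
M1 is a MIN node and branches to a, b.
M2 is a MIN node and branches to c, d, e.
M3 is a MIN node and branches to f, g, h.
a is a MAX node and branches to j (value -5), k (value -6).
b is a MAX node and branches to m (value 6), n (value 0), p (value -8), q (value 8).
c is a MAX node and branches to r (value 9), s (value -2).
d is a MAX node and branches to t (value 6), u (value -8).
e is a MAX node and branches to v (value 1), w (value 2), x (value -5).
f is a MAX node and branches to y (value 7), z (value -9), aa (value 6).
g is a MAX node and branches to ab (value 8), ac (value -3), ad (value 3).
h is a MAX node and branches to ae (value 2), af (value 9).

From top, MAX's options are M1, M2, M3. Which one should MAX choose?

a (MAX): max(-5, -6) = -5
b (MAX): max(6, 0, -8, 8) = 8
M1 (MIN): min(-5, 8) = -5
c (MAX): max(9, -2) = 9
d (MAX): max(6, -8) = 6
e (MAX): max(1, 2, -5) = 2
M2 (MIN): min(9, 6, 2) = 2
f (MAX): max(7, -9, 6) = 7
g (MAX): max(8, -3, 3) = 8
h (MAX): max(2, 9) = 9
M3 (MIN): min(7, 8, 9) = 7
top (MAX): max(-5, 2, 7) = 7
MAX at top wants the highest of {M1=-5, M2=2, M3=7}, so chooses M3.

M3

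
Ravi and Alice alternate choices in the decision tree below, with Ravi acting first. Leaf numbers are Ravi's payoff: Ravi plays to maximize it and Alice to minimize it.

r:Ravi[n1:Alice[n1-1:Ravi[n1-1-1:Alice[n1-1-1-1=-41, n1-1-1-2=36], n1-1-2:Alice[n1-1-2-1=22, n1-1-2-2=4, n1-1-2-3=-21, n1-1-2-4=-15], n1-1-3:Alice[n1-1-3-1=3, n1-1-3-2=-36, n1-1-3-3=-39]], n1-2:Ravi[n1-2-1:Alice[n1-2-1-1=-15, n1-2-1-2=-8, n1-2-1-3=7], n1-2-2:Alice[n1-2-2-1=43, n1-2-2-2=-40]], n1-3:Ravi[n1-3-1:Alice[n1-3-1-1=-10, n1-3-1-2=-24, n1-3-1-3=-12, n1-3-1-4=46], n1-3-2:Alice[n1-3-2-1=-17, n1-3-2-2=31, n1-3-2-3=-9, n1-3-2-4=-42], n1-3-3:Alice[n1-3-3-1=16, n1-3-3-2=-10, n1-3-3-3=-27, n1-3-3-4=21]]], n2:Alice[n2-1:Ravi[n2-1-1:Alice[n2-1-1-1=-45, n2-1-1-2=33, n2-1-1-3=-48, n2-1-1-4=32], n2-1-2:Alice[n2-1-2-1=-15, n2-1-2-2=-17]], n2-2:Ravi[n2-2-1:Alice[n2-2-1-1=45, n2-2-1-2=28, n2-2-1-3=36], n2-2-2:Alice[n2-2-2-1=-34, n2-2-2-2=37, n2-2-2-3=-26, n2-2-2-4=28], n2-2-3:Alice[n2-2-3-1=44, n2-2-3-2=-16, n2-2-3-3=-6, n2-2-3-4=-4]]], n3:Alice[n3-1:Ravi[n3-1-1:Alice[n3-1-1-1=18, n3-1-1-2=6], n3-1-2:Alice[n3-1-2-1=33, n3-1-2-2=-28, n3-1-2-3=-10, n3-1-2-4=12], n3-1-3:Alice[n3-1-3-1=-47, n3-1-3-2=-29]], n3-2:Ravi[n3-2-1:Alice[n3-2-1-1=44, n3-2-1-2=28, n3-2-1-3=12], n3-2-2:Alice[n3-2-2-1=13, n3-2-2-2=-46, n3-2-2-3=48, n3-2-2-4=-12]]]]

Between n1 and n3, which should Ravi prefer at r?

n3

n1-1-1 (Alice): min(-41, 36) = -41
n1-1-2 (Alice): min(22, 4, -21, -15) = -21
n1-1-3 (Alice): min(3, -36, -39) = -39
n1-1 (Ravi): max(-41, -21, -39) = -21
n1-2-1 (Alice): min(-15, -8, 7) = -15
n1-2-2 (Alice): min(43, -40) = -40
n1-2 (Ravi): max(-15, -40) = -15
n1-3-1 (Alice): min(-10, -24, -12, 46) = -24
n1-3-2 (Alice): min(-17, 31, -9, -42) = -42
n1-3-3 (Alice): min(16, -10, -27, 21) = -27
n1-3 (Ravi): max(-24, -42, -27) = -24
n1 (Alice): min(-21, -15, -24) = -24
n3-1-1 (Alice): min(18, 6) = 6
n3-1-2 (Alice): min(33, -28, -10, 12) = -28
n3-1-3 (Alice): min(-47, -29) = -47
n3-1 (Ravi): max(6, -28, -47) = 6
n3-2-1 (Alice): min(44, 28, 12) = 12
n3-2-2 (Alice): min(13, -46, 48, -12) = -46
n3-2 (Ravi): max(12, -46) = 12
n3 (Alice): min(6, 12) = 6
Ravi prefers the higher value; n1=-24, n3=6. n3 is better since 6 > -24.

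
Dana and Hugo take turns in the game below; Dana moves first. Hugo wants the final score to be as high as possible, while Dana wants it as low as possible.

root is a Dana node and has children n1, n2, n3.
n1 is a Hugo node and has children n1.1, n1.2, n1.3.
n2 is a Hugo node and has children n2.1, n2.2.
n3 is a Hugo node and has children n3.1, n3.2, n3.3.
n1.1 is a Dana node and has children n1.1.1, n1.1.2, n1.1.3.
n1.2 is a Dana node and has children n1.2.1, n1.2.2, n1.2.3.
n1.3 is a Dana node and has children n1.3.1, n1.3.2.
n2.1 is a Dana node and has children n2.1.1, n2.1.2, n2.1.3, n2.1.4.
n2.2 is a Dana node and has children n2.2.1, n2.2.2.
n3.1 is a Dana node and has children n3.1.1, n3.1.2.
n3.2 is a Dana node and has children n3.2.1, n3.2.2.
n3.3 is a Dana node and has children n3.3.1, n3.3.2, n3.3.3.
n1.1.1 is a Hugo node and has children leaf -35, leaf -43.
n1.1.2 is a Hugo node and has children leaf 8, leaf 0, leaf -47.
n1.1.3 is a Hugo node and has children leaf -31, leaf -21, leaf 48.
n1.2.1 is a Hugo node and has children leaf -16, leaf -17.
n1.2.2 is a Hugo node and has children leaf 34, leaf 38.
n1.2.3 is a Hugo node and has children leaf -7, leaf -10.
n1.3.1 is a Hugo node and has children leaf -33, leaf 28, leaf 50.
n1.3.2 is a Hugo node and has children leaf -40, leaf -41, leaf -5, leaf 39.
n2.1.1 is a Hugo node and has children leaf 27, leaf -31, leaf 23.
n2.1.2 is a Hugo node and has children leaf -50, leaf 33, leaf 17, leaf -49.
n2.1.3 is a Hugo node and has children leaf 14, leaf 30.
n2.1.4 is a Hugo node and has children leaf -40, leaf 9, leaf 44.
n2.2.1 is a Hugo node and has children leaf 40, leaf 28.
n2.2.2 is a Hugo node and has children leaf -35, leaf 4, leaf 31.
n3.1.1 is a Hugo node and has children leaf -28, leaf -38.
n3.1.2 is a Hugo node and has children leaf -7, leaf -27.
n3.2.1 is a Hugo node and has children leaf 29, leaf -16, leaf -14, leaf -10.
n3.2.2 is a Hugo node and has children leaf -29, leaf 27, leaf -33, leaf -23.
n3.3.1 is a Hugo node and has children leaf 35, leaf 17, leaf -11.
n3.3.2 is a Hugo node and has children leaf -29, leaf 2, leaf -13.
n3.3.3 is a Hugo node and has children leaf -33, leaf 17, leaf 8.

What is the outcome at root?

27

n1.1.1 (Hugo): max(-35, -43) = -35
n1.1.2 (Hugo): max(8, 0, -47) = 8
n1.1.3 (Hugo): max(-31, -21, 48) = 48
n1.1 (Dana): min(-35, 8, 48) = -35
n1.2.1 (Hugo): max(-16, -17) = -16
n1.2.2 (Hugo): max(34, 38) = 38
n1.2.3 (Hugo): max(-7, -10) = -7
n1.2 (Dana): min(-16, 38, -7) = -16
n1.3.1 (Hugo): max(-33, 28, 50) = 50
n1.3.2 (Hugo): max(-40, -41, -5, 39) = 39
n1.3 (Dana): min(50, 39) = 39
n1 (Hugo): max(-35, -16, 39) = 39
n2.1.1 (Hugo): max(27, -31, 23) = 27
n2.1.2 (Hugo): max(-50, 33, 17, -49) = 33
n2.1.3 (Hugo): max(14, 30) = 30
n2.1.4 (Hugo): max(-40, 9, 44) = 44
n2.1 (Dana): min(27, 33, 30, 44) = 27
n2.2.1 (Hugo): max(40, 28) = 40
n2.2.2 (Hugo): max(-35, 4, 31) = 31
n2.2 (Dana): min(40, 31) = 31
n2 (Hugo): max(27, 31) = 31
n3.1.1 (Hugo): max(-28, -38) = -28
n3.1.2 (Hugo): max(-7, -27) = -7
n3.1 (Dana): min(-28, -7) = -28
n3.2.1 (Hugo): max(29, -16, -14, -10) = 29
n3.2.2 (Hugo): max(-29, 27, -33, -23) = 27
n3.2 (Dana): min(29, 27) = 27
n3.3.1 (Hugo): max(35, 17, -11) = 35
n3.3.2 (Hugo): max(-29, 2, -13) = 2
n3.3.3 (Hugo): max(-33, 17, 8) = 17
n3.3 (Dana): min(35, 2, 17) = 2
n3 (Hugo): max(-28, 27, 2) = 27
root (Dana): min(39, 31, 27) = 27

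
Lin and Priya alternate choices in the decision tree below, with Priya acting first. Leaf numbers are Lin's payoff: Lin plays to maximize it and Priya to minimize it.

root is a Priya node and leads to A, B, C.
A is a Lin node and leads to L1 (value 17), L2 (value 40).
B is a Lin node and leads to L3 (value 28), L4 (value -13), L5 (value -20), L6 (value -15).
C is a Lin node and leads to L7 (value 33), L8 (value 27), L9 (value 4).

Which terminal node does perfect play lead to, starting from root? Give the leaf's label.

L3

A (Lin): max(17, 40) = 40
B (Lin): max(28, -13, -20, -15) = 28
C (Lin): max(33, 27, 4) = 33
root (Priya): min(40, 28, 33) = 28
At root, Priya picks B (lowest: 28).
At B, Lin picks L3 (highest: 28).
Terminal value 28.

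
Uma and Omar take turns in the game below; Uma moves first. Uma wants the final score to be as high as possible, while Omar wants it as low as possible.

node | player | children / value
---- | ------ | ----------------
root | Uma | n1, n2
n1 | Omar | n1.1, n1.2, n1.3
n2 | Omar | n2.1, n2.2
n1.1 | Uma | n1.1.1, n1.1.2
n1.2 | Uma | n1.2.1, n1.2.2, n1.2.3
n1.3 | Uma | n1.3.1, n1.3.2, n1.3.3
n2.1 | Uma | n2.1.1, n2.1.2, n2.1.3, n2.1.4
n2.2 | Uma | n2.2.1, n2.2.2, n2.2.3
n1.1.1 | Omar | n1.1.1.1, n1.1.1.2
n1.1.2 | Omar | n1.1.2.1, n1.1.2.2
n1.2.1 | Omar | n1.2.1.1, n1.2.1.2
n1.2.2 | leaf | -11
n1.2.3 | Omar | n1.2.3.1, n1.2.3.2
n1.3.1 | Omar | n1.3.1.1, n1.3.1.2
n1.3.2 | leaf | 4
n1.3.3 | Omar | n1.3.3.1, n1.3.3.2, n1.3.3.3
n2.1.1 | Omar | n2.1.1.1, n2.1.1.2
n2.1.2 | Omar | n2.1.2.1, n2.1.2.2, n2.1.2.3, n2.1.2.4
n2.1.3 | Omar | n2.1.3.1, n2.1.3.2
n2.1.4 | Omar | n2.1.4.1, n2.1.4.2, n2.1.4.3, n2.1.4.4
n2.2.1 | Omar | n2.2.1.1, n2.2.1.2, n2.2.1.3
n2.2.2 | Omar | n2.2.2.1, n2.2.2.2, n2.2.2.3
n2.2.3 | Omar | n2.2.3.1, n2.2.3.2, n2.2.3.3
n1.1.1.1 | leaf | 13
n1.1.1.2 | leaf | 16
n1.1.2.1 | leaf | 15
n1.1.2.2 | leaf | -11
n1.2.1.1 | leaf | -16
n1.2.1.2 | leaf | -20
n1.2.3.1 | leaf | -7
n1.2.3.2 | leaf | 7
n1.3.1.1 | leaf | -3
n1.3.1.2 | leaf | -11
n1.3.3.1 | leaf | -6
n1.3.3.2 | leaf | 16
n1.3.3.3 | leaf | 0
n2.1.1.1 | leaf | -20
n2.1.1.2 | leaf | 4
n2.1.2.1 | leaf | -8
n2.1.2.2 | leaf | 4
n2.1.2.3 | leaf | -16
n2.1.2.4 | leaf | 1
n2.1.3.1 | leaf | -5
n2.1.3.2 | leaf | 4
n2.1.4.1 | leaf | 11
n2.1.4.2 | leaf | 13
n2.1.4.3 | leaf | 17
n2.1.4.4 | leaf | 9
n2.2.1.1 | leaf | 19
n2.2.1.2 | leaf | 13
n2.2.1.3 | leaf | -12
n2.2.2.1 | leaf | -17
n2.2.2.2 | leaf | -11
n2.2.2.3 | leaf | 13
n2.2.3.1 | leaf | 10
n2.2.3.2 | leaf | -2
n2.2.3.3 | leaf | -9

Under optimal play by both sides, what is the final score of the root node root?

-7

n1.1.1 (Omar): min(13, 16) = 13
n1.1.2 (Omar): min(15, -11) = -11
n1.1 (Uma): max(13, -11) = 13
n1.2.1 (Omar): min(-16, -20) = -20
n1.2.3 (Omar): min(-7, 7) = -7
n1.2 (Uma): max(-20, -11, -7) = -7
n1.3.1 (Omar): min(-3, -11) = -11
n1.3.3 (Omar): min(-6, 16, 0) = -6
n1.3 (Uma): max(-11, 4, -6) = 4
n1 (Omar): min(13, -7, 4) = -7
n2.1.1 (Omar): min(-20, 4) = -20
n2.1.2 (Omar): min(-8, 4, -16, 1) = -16
n2.1.3 (Omar): min(-5, 4) = -5
n2.1.4 (Omar): min(11, 13, 17, 9) = 9
n2.1 (Uma): max(-20, -16, -5, 9) = 9
n2.2.1 (Omar): min(19, 13, -12) = -12
n2.2.2 (Omar): min(-17, -11, 13) = -17
n2.2.3 (Omar): min(10, -2, -9) = -9
n2.2 (Uma): max(-12, -17, -9) = -9
n2 (Omar): min(9, -9) = -9
root (Uma): max(-7, -9) = -7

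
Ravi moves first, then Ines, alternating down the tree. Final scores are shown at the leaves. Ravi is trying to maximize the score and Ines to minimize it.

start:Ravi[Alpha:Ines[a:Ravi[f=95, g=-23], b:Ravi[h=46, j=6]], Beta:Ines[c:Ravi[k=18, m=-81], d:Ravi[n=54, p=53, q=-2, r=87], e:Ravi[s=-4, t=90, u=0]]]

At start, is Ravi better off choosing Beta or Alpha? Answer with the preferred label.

c (Ravi): max(18, -81) = 18
d (Ravi): max(54, 53, -2, 87) = 87
e (Ravi): max(-4, 90, 0) = 90
Beta (Ines): min(18, 87, 90) = 18
a (Ravi): max(95, -23) = 95
b (Ravi): max(46, 6) = 46
Alpha (Ines): min(95, 46) = 46
Ravi prefers the higher value; Beta=18, Alpha=46. Alpha is better since 46 > 18.

Alpha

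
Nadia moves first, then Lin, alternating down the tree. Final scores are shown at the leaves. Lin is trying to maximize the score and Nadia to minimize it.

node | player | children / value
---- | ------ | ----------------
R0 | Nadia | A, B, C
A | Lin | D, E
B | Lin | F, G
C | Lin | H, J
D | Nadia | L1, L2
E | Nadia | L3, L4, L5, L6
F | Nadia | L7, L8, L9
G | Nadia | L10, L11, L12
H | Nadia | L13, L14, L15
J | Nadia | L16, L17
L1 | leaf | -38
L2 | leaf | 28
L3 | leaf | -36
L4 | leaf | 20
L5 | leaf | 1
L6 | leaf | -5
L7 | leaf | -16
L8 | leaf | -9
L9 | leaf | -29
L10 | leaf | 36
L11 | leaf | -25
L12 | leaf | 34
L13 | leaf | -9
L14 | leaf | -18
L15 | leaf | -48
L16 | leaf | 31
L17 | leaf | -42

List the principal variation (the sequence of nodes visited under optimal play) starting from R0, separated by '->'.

R0 -> C -> J -> L17

D (Nadia): min(-38, 28) = -38
E (Nadia): min(-36, 20, 1, -5) = -36
A (Lin): max(-38, -36) = -36
F (Nadia): min(-16, -9, -29) = -29
G (Nadia): min(36, -25, 34) = -25
B (Lin): max(-29, -25) = -25
H (Nadia): min(-9, -18, -48) = -48
J (Nadia): min(31, -42) = -42
C (Lin): max(-48, -42) = -42
R0 (Nadia): min(-36, -25, -42) = -42
At R0, Nadia picks C (lowest: -42).
At C, Lin picks J (highest: -42).
At J, Nadia picks L17 (lowest: -42).
Terminal value -42.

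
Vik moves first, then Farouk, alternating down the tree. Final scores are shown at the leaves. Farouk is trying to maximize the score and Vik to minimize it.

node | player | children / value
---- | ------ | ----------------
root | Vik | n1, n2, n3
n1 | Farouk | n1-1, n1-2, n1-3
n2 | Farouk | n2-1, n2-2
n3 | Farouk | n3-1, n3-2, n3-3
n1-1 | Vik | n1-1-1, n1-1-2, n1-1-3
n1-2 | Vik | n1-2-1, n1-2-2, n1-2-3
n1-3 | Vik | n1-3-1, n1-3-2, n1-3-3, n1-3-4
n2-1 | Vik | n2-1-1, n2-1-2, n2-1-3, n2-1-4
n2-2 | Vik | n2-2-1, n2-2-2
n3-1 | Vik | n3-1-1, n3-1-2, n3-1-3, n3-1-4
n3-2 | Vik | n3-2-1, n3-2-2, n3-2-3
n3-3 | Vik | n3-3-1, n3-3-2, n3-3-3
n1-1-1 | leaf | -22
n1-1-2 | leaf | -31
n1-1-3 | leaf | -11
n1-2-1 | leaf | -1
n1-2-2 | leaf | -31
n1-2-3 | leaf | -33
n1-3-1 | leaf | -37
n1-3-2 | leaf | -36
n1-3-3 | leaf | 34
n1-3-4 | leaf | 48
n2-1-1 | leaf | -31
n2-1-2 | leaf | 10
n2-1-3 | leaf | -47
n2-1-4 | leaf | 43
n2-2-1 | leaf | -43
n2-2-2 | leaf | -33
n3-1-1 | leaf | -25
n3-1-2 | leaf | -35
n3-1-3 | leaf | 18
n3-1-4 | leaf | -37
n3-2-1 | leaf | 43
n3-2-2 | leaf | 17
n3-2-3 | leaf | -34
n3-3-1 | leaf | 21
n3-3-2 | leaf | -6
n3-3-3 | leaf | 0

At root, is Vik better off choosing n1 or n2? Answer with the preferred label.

n2

n1-1 (Vik): min(-22, -31, -11) = -31
n1-2 (Vik): min(-1, -31, -33) = -33
n1-3 (Vik): min(-37, -36, 34, 48) = -37
n1 (Farouk): max(-31, -33, -37) = -31
n2-1 (Vik): min(-31, 10, -47, 43) = -47
n2-2 (Vik): min(-43, -33) = -43
n2 (Farouk): max(-47, -43) = -43
Vik prefers the lower value; n1=-31, n2=-43. n2 is better since -43 < -31.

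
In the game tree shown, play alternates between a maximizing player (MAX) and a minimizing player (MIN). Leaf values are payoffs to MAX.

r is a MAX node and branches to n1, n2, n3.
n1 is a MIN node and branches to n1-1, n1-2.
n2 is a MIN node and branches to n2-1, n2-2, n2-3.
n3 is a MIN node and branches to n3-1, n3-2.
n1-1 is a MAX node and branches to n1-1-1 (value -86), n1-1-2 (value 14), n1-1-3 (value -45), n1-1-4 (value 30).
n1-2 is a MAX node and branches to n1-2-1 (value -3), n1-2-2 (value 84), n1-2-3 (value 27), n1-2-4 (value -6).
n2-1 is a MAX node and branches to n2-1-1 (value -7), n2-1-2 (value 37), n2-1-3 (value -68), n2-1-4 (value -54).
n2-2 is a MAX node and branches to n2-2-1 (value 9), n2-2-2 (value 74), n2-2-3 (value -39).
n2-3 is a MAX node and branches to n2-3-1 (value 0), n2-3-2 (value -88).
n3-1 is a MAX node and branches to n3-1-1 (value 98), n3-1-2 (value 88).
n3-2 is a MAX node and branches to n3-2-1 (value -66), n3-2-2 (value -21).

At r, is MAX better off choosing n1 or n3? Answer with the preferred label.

n1

n1-1 (MAX): max(-86, 14, -45, 30) = 30
n1-2 (MAX): max(-3, 84, 27, -6) = 84
n1 (MIN): min(30, 84) = 30
n3-1 (MAX): max(98, 88) = 98
n3-2 (MAX): max(-66, -21) = -21
n3 (MIN): min(98, -21) = -21
MAX prefers the higher value; n1=30, n3=-21. n1 is better since 30 > -21.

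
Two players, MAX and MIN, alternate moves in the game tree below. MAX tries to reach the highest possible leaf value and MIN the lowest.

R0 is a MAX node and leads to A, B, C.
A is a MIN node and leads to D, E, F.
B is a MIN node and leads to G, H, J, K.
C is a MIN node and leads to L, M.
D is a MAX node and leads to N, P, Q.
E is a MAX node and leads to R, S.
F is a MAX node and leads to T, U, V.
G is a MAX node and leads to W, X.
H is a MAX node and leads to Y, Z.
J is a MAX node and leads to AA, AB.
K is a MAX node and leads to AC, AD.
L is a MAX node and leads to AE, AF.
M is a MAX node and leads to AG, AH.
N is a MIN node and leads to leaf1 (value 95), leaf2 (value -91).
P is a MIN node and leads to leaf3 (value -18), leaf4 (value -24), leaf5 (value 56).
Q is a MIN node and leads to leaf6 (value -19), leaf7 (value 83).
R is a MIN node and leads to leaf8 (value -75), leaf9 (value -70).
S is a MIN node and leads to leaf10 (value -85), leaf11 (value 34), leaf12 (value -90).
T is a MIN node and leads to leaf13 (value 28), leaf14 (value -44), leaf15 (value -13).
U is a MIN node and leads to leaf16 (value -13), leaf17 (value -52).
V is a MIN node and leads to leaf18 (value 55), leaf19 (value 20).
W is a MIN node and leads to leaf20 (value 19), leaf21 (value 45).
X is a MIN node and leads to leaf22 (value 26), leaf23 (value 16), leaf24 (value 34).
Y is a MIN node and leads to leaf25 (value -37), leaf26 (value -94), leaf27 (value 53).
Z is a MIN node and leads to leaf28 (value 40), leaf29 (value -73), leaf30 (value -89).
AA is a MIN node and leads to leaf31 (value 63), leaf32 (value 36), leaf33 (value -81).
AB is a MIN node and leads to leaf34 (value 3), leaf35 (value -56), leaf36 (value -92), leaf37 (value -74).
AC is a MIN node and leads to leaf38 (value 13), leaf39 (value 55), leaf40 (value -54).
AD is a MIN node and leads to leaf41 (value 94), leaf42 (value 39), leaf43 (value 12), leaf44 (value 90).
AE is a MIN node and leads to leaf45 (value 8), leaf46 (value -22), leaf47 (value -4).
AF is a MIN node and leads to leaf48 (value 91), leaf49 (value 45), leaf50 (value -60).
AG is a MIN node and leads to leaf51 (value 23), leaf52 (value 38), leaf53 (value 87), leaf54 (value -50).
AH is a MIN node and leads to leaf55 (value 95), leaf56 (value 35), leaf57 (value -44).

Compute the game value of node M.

-44

AG (MIN): min(23, 38, 87, -50) = -50
AH (MIN): min(95, 35, -44) = -44
M (MAX): max(-50, -44) = -44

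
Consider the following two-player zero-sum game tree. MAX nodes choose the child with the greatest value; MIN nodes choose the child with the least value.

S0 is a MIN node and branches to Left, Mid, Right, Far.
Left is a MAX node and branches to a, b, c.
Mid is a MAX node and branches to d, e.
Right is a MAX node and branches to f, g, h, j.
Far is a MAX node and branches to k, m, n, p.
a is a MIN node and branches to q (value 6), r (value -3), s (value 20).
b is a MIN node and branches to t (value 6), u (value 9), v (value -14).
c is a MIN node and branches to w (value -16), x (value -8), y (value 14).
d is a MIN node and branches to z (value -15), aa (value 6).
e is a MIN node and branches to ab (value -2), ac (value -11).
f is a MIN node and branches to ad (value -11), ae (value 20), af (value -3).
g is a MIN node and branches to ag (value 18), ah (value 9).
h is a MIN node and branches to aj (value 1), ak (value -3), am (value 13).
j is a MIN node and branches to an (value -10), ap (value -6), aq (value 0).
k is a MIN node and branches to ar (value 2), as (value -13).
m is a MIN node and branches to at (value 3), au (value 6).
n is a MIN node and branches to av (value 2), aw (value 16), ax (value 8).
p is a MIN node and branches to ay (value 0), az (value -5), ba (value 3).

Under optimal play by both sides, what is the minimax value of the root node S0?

a (MIN): min(6, -3, 20) = -3
b (MIN): min(6, 9, -14) = -14
c (MIN): min(-16, -8, 14) = -16
Left (MAX): max(-3, -14, -16) = -3
d (MIN): min(-15, 6) = -15
e (MIN): min(-2, -11) = -11
Mid (MAX): max(-15, -11) = -11
f (MIN): min(-11, 20, -3) = -11
g (MIN): min(18, 9) = 9
h (MIN): min(1, -3, 13) = -3
j (MIN): min(-10, -6, 0) = -10
Right (MAX): max(-11, 9, -3, -10) = 9
k (MIN): min(2, -13) = -13
m (MIN): min(3, 6) = 3
n (MIN): min(2, 16, 8) = 2
p (MIN): min(0, -5, 3) = -5
Far (MAX): max(-13, 3, 2, -5) = 3
S0 (MIN): min(-3, -11, 9, 3) = -11

-11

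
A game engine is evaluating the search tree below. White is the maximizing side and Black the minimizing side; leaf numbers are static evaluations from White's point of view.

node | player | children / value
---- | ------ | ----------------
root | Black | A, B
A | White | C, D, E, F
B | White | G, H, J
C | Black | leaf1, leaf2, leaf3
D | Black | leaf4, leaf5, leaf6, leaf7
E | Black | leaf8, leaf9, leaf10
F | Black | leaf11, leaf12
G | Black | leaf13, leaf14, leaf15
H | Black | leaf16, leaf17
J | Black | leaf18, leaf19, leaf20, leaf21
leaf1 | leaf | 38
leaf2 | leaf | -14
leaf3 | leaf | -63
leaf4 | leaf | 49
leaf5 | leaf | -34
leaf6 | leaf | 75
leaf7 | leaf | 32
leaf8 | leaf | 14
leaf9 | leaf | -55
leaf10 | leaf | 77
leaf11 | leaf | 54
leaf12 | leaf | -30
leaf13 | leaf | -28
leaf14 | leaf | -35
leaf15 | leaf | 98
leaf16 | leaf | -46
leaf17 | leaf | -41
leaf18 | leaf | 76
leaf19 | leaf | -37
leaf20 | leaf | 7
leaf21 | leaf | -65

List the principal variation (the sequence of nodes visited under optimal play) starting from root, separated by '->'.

root -> B -> G -> leaf14

C (Black): min(38, -14, -63) = -63
D (Black): min(49, -34, 75, 32) = -34
E (Black): min(14, -55, 77) = -55
F (Black): min(54, -30) = -30
A (White): max(-63, -34, -55, -30) = -30
G (Black): min(-28, -35, 98) = -35
H (Black): min(-46, -41) = -46
J (Black): min(76, -37, 7, -65) = -65
B (White): max(-35, -46, -65) = -35
root (Black): min(-30, -35) = -35
At root, Black picks B (lowest: -35).
At B, White picks G (highest: -35).
At G, Black picks leaf14 (lowest: -35).
Terminal value -35.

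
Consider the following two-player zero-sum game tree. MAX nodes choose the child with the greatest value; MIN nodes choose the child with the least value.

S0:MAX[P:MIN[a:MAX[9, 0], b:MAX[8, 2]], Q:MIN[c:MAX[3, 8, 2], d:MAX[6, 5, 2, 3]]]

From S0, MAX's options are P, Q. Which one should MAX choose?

P

a (MAX): max(9, 0) = 9
b (MAX): max(8, 2) = 8
P (MIN): min(9, 8) = 8
c (MAX): max(3, 8, 2) = 8
d (MAX): max(6, 5, 2, 3) = 6
Q (MIN): min(8, 6) = 6
S0 (MAX): max(8, 6) = 8
MAX at S0 wants the highest of {P=8, Q=6}, so chooses P.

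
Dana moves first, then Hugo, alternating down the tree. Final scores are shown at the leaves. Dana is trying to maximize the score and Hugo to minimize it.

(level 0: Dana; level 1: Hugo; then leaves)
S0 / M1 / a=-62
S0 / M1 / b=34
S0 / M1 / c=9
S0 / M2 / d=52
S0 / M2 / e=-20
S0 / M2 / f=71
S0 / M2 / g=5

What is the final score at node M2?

-20

M2 (Hugo): min(52, -20, 71, 5) = -20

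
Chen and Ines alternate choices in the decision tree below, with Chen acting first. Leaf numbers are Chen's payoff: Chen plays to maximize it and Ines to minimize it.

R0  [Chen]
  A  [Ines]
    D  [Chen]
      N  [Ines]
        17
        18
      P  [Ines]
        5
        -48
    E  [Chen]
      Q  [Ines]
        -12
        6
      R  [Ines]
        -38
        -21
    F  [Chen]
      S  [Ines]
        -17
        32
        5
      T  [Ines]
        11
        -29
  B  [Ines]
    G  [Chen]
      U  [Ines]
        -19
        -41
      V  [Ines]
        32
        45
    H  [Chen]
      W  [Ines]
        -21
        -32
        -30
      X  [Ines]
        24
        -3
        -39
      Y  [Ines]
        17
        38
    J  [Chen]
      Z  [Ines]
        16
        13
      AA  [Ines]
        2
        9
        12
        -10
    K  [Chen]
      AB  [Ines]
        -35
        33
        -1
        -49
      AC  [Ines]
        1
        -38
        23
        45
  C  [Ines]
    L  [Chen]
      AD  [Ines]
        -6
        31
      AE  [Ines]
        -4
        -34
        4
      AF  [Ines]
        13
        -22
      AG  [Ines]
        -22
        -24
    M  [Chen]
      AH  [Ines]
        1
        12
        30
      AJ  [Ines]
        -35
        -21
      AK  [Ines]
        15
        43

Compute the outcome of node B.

-38

U (Ines): min(-19, -41) = -41
V (Ines): min(32, 45) = 32
G (Chen): max(-41, 32) = 32
W (Ines): min(-21, -32, -30) = -32
X (Ines): min(24, -3, -39) = -39
Y (Ines): min(17, 38) = 17
H (Chen): max(-32, -39, 17) = 17
Z (Ines): min(16, 13) = 13
AA (Ines): min(2, 9, 12, -10) = -10
J (Chen): max(13, -10) = 13
AB (Ines): min(-35, 33, -1, -49) = -49
AC (Ines): min(1, -38, 23, 45) = -38
K (Chen): max(-49, -38) = -38
B (Ines): min(32, 17, 13, -38) = -38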